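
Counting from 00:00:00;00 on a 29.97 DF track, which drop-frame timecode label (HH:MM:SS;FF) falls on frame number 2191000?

20:18:26;14

Each 10-minute DF block holds 10 × 60 × 30 − 9 × 2 = 17982 frames. 2191000 ÷ 17982 → 121 full blocks, remainder 15178.
Within the partial block the first minute is 1800 frames and each further minute 1798, so 8 further minute boundaries passed. Total skipped labels = 18 × 121 + 2 × 8 = 2194.
Non-drop label index = 2191000 + 2194 = 2193194; at 30 labels/s that is 20:18:26:14, i.e. DF 20:18:26;14.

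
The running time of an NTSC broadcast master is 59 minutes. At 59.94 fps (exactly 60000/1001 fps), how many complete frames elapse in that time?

212187 frames

59 min = 3540 s.
Frames = 3540 × 60000/1001 = 212400000/1001 ≈ 212187.8122.
Complete frames: 212187.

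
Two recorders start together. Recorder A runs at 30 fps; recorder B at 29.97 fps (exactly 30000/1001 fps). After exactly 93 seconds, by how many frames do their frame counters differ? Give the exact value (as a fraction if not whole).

2790/1001 frames

A emits 30 × 93 = 2790 frames; B emits 30000/1001 × 93 = 2790000/1001.
Difference = 2790/1001 frames (≈ 2.7872); B is behind A.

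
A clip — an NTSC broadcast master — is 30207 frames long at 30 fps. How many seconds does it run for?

1006.9 seconds

Running time = 30207 / (30) = 1006.9 s.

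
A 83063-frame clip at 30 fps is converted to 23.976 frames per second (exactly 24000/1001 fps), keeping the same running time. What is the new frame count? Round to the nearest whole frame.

Frames at target rate = 83063 × (24000/1001) / (30) = 66450400/1001 ≈ 66384.016.
Nearest whole frame: 66384.

66384 frames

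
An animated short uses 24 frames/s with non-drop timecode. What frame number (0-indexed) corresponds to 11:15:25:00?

Total seconds to the label: (11 × 3600 + 15 × 60 + 25) = 40525.
Frame index = 40525 × 24 + 0 = 972600.

972600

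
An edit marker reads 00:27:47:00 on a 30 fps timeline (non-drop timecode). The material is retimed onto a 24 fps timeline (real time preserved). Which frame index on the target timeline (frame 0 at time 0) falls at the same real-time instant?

frame 40008

Source frame index: (0×3600 + 27×60 + 47) × 30 + 0 = 50010.
Real time: 50010 / (30) = 1667 s.
Target frame: (1667) × (24) = 40008.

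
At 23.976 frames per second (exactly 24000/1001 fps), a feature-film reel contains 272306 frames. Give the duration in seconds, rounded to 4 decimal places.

Running time = 272306 × 1001/24000 = 136289153/12000 s ≈ 11357.4294 s.

11357.4294 seconds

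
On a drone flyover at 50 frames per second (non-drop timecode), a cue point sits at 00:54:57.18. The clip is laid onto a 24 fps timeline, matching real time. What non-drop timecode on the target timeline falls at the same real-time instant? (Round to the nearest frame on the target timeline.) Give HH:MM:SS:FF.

Source frame index: (0×3600 + 54×60 + 57) × 50 + 18 = 164868.
Real time: 164868 / (50) = 82434/25 s.
Target frame: (82434/25) × (24) = 1978416/25 ≈ 79136.640 → 79137.
At 24 labels/s: frame 79137 → 00:54:57:09.

00:54:57:09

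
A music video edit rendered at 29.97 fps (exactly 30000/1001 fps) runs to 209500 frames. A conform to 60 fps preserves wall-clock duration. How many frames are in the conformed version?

Target frames = source frames × (target rate / source rate) = 209500 × (60)/(30000/1001) = 209500 × 1001/500 = 419419.

419419 frames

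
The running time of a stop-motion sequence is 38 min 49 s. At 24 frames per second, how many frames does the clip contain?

38 min 49 s = 2329 s.
Frames = 2329 × 24 = 55896.

55896 frames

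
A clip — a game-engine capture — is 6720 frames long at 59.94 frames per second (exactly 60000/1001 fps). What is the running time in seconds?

112.112 seconds

Running time = 6720 / (60000/1001) = 112.112 s.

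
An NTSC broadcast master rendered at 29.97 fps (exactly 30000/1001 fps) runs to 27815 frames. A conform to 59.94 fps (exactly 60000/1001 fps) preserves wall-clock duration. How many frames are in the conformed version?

55630 frames

Target frames = source frames × (target rate / source rate) = 27815 × (60000/1001)/(30000/1001) = 27815 × 2 = 55630.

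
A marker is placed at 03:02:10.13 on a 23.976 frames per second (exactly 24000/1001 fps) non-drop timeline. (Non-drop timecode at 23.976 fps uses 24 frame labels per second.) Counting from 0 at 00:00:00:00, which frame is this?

frame 262333

Total seconds to the label: (3 × 3600 + 2 × 60 + 10) = 10930.
Frame index = 10930 × 24 + 13 = 262333.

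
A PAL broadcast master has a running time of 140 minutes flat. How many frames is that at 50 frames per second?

420000 frames

140 min = 8400 s.
Frames = 8400 × 50 = 420000.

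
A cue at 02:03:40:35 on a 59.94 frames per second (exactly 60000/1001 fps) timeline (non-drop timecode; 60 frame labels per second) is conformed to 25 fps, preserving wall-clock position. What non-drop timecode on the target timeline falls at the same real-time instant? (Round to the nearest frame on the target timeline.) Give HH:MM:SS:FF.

Source frame index: (2×3600 + 3×60 + 40) × 60 + 35 = 445235.
Real time: 445235 / (60000/1001) = 89136047/12000 s.
Target frame: (89136047/12000) × (25) = 89136047/480 ≈ 185700.098 → 185700.
At 25 labels/s: frame 185700 → 02:03:48:00.

02:03:48:00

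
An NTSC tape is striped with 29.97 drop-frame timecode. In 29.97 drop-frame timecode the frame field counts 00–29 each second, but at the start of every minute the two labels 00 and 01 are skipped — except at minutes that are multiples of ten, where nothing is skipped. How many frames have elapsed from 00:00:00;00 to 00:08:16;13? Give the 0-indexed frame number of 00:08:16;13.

As if non-drop at 30 labels/s: (0 × 3600 + 8 × 60 + 16) × 30 + 13 = 14893.
Minute boundaries passed: 8; those not divisible by 10: 8 − 0 = 8; dropped labels = 2 × 8 = 16.
Actual frame index = 14893 − 16 = 14877.

14877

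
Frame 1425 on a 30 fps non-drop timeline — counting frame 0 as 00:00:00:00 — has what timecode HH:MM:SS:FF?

00:00:47:15

1425 ÷ 30 = 47 full seconds, remainder 15 frames.
47 s = 0 h 0 min 47 s.
Timecode: 00:00:47:15.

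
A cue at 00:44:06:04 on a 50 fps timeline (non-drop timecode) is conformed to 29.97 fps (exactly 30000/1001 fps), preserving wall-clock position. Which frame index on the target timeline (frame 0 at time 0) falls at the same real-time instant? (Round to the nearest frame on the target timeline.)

frame 79303

Source frame index: (0×3600 + 44×60 + 6) × 50 + 4 = 132304.
Real time: 132304 / (50) = 66152/25 s.
Target frame: (66152/25) × (30000/1001) = 79382400/1001 ≈ 79303.097 → 79303.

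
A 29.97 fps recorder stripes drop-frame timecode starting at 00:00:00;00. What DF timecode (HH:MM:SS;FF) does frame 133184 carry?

Ten DF minutes hold 17982 frames, so frame 133184 lies in block 7 (frames 125874–143855) with 7310 frames into that block.
The block's first minute is 1800 frames and the rest 1798 each; 7310 frames reaches minute 4, so 7 × 18 + 4 × 2 = 134 labels have been skipped so far.
Adding those back, label number 133184 + 134 = 133318 at 30 labels/s is 4443 s + 28 f = 1 h 14 min 3 s frame 28, i.e. 01:14:03;28.

01:14:03;28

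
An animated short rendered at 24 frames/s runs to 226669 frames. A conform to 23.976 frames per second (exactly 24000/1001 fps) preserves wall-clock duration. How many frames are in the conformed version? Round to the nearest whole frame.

226443 frames

Frames at target rate = 226669 × (24000/1001) / (24) = 226669000/1001 ≈ 226442.557.
Nearest whole frame: 226443.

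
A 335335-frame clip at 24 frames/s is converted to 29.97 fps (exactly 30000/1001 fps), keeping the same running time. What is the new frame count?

Target frames = source frames × (target rate / source rate) = 335335 × (30000/1001)/(24) = 335335 × 1250/1001 = 418750.

418750 frames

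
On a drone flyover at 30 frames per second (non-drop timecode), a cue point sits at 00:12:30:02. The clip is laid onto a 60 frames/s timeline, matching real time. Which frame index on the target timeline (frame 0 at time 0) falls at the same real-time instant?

Source frame index: (0×3600 + 12×60 + 30) × 30 + 2 = 22502.
Real time: 22502 / (30) = 11251/15 s.
Target frame: (11251/15) × (60) = 45004.

frame 45004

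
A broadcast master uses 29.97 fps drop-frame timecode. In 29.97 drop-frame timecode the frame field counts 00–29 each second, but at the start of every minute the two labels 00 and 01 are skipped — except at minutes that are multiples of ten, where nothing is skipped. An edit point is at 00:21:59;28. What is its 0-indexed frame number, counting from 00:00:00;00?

39560

As if non-drop at 30 labels/s: (0 × 3600 + 21 × 60 + 59) × 30 + 28 = 39598.
Minute boundaries passed: 21; those not divisible by 10: 21 − 2 = 19; dropped labels = 2 × 19 = 38.
Actual frame index = 39598 − 38 = 39560.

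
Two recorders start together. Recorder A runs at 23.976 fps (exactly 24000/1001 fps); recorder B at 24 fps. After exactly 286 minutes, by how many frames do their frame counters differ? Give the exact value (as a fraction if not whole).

286 min = 17160 s.
A emits 24000/1001 × 17160 = 2880000/7 frames; B emits 24 × 17160 = 411840.
Difference = 2880/7 frames (≈ 411.4286); B is ahead of A.

2880/7 frames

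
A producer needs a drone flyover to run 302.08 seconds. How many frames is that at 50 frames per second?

15104 frames

Frames = 302.08 × 50 = 15104.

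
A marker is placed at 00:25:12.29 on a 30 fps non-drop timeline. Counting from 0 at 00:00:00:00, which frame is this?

frame 45389

Total seconds to the label: (0 × 3600 + 25 × 60 + 12) = 1512.
Frame index = 1512 × 30 + 29 = 45389.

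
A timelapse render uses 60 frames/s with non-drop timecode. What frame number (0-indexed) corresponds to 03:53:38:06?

Total seconds to the label: (3 × 3600 + 53 × 60 + 38) = 14018.
Frame index = 14018 × 60 + 6 = 841086.

frame 841086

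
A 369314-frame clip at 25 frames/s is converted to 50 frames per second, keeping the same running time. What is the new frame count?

738628 frames

Target frames = source frames × (target rate / source rate) = 369314 × (50)/(25) = 369314 × 2 = 738628.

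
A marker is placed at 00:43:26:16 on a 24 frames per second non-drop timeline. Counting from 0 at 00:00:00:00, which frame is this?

frame 62560

Total seconds to the label: (0 × 3600 + 43 × 60 + 26) = 2606.
Frame index = 2606 × 24 + 16 = 62560.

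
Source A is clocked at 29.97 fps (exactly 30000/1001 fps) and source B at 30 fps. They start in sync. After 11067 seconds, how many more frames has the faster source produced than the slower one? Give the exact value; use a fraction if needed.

47430/143 frames

A emits 30000/1001 × 11067 = 47430000/143 frames; B emits 30 × 11067 = 332010.
Difference = 47430/143 frames (≈ 331.6783); B is ahead of A.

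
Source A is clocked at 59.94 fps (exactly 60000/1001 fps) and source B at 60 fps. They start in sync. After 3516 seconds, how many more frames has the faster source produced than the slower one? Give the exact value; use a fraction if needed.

A emits 60000/1001 × 3516 = 210960000/1001 frames; B emits 60 × 3516 = 210960.
Difference = 210960/1001 frames (≈ 210.7493); B is ahead of A.

210960/1001 frames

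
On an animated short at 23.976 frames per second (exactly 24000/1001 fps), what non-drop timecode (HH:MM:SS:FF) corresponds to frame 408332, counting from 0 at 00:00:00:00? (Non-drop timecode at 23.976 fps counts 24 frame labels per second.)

408332 ÷ 24 = 17013 full seconds, remainder 20 frames.
17013 s = 4 h 43 min 33 s.
Timecode: 04:43:33:20.

04:43:33:20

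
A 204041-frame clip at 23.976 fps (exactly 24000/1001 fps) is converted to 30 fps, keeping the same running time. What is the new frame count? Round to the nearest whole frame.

255306 frames

Frames at target rate = 204041 × (30) / (24000/1001) = 204245041/800 ≈ 255306.301.
Nearest whole frame: 255306.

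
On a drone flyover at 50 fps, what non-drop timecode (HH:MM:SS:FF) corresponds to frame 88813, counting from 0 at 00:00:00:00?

00:29:36:13

88813 ÷ 50 = 1776 full seconds, remainder 13 frames.
1776 s = 0 h 29 min 36 s.
Timecode: 00:29:36:13.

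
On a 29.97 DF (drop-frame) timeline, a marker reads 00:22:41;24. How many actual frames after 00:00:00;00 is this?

Complete 10-minute blocks: 2, each 17982 frames → 35964.
Remaining 2 whole minutes in the current block: 1800 + 1 × 1798 = 3598 frames.
Within the current minute: 41 × 30 + 24 − 2 = 1252 (labels ;00/;01 skipped at this minute). Total = 35964 + 3598 + 1252 = 40814.

40814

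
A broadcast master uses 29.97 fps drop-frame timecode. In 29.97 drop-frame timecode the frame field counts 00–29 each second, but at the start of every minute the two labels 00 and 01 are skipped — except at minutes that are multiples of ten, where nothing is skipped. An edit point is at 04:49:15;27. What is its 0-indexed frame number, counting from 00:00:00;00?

520155

As if non-drop at 30 labels/s: (4 × 3600 + 49 × 60 + 15) × 30 + 27 = 520677.
Minute boundaries passed: 289; those not divisible by 10: 289 − 28 = 261; dropped labels = 2 × 261 = 522.
Actual frame index = 520677 − 522 = 520155.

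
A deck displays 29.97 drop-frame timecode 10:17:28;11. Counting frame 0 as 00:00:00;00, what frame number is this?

1110339

Complete 10-minute blocks: 61, each 17982 frames → 1096902.
Remaining 7 whole minutes in the current block: 1800 + 6 × 1798 = 12588 frames.
Within the current minute: 28 × 30 + 11 − 2 = 849 (labels ;00/;01 skipped at this minute). Total = 1096902 + 12588 + 849 = 1110339.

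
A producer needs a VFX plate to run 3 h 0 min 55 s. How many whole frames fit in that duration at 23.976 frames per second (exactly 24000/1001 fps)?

260259 frames

3 h 0 min 55 s = 10855 s.
Frames = 10855 × 24000/1001 = 20040000/77 ≈ 260259.7403.
Complete frames: 260259.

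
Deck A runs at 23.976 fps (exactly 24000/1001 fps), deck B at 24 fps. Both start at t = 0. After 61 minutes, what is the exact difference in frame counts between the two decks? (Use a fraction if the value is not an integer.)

87840/1001 frames

61 min = 3660 s.
A emits 24000/1001 × 3660 = 87840000/1001 frames; B emits 24 × 3660 = 87840.
Difference = 87840/1001 frames (≈ 87.7522); B is ahead of A.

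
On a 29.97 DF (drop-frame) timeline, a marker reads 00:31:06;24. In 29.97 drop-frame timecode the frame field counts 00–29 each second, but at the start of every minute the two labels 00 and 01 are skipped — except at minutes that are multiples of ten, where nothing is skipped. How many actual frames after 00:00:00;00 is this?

55948

Complete 10-minute blocks: 3, each 17982 frames → 53946.
Remaining 1 whole minute in the current block: 1800 + 0 × 1798 = 1800 frames.
Within the current minute: 6 × 30 + 24 − 2 = 202 (labels ;00/;01 skipped at this minute). Total = 53946 + 1800 + 202 = 55948.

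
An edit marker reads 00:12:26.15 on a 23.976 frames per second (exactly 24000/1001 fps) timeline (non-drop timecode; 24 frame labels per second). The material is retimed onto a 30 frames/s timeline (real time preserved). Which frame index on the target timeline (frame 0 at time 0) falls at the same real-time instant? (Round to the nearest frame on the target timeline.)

frame 22421

Source frame index: (0×3600 + 12×60 + 26) × 24 + 15 = 17919.
Real time: 17919 / (24000/1001) = 5978973/8000 s.
Target frame: (5978973/8000) × (30) = 17936919/800 ≈ 22421.149 → 22421.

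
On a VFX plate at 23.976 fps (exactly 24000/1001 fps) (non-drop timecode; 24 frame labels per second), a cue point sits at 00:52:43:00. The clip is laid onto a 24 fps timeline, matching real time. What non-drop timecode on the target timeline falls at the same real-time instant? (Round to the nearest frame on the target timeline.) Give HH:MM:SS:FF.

00:52:46:04

Source frame index: (0×3600 + 52×60 + 43) × 24 + 0 = 75912.
Real time: 75912 / (24000/1001) = 3166163/1000 s.
Target frame: (3166163/1000) × (24) = 9498489/125 ≈ 75987.912 → 75988.
At 24 labels/s: frame 75988 → 00:52:46:04.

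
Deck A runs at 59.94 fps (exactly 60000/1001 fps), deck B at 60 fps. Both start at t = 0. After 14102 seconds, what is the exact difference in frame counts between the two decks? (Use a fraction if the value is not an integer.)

A emits 60000/1001 × 14102 = 76920000/91 frames; B emits 60 × 14102 = 846120.
Difference = 76920/91 frames (≈ 845.2747); B is ahead of A.

76920/91 frames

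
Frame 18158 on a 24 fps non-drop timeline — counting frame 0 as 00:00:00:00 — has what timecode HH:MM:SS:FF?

18158 ÷ 24 = 756 full seconds, remainder 14 frames.
756 s = 0 h 12 min 36 s.
Timecode: 00:12:36:14.

00:12:36:14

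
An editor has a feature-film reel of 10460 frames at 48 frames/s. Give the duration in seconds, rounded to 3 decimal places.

Running time = 10460 × 1/48 = 2615/12 s ≈ 217.917 s.

217.917 seconds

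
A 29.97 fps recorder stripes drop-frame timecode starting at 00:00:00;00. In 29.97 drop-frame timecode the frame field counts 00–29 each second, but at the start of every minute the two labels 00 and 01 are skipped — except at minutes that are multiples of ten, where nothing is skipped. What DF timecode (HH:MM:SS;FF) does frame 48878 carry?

00:27:10;28

Ten DF minutes hold 17982 frames, so frame 48878 lies in block 2 (frames 35964–53945) with 12914 frames into that block.
The block's first minute is 1800 frames and the rest 1798 each; 12914 frames reaches minute 7, so 2 × 18 + 7 × 2 = 50 labels have been skipped so far.
Adding those back, label number 48878 + 50 = 48928 at 30 labels/s is 1630 s + 28 f = 0 h 27 min 10 s frame 28, i.e. 00:27:10;28.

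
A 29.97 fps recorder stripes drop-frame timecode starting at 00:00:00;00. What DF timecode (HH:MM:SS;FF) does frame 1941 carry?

Each 10-minute DF block holds 10 × 60 × 30 − 9 × 2 = 17982 frames. 1941 ÷ 17982 → 0 full blocks, remainder 1941.
Within the partial block the first minute is 1800 frames and each further minute 1798, so 1 further minute boundary passed. Total skipped labels = 18 × 0 + 2 × 1 = 2.
Non-drop label index = 1941 + 2 = 1943; at 30 labels/s that is 00:01:04:23, i.e. DF 00:01:04;23.

00:01:04;23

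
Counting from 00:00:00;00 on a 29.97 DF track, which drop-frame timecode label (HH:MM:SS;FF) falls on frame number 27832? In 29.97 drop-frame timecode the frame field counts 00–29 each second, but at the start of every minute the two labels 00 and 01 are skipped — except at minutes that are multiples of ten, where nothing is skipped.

00:15:28;20

Each 10-minute DF block holds 10 × 60 × 30 − 9 × 2 = 17982 frames. 27832 ÷ 17982 → 1 full block, remainder 9850.
Within the partial block the first minute is 1800 frames and each further minute 1798, so 5 further minute boundaries passed. Total skipped labels = 18 × 1 + 2 × 5 = 28.
Non-drop label index = 27832 + 28 = 27860; at 30 labels/s that is 00:15:28:20, i.e. DF 00:15:28;20.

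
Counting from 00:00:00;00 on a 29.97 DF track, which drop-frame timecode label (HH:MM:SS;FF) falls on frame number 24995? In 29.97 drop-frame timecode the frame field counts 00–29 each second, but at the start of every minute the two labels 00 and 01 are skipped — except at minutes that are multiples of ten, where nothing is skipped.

00:13:53;29

Ten DF minutes hold 17982 frames, so frame 24995 lies in block 1 (frames 17982–35963) with 7013 frames into that block.
The block's first minute is 1800 frames and the rest 1798 each; 7013 frames reaches minute 3, so 1 × 18 + 3 × 2 = 24 labels have been skipped so far.
Adding those back, label number 24995 + 24 = 25019 at 30 labels/s is 833 s + 29 f = 0 h 13 min 53 s frame 29, i.e. 00:13:53;29.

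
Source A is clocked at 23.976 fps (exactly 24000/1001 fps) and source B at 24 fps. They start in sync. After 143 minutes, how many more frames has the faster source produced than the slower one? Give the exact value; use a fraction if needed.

143 min = 8580 s.
A emits 24000/1001 × 8580 = 1440000/7 frames; B emits 24 × 8580 = 205920.
Difference = 1440/7 frames (≈ 205.7143); B is ahead of A.

1440/7 frames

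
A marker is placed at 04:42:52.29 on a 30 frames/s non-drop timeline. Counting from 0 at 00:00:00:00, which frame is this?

Total seconds to the label: (4 × 3600 + 42 × 60 + 52) = 16972.
Frame index = 16972 × 30 + 29 = 509189.

frame 509189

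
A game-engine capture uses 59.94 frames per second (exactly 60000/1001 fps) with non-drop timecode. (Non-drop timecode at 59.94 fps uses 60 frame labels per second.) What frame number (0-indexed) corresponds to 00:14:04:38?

frame 50678

Total seconds to the label: (0 × 3600 + 14 × 60 + 4) = 844.
Frame index = 844 × 60 + 38 = 50678.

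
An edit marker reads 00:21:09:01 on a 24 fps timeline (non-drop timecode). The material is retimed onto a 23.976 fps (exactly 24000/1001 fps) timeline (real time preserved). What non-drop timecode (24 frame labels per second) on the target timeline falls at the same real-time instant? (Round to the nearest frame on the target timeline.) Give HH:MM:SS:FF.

Source frame index: (0×3600 + 21×60 + 9) × 24 + 1 = 30457.
Real time: 30457 / (24) = 30457/24 s.
Target frame: (30457/24) × (24000/1001) = 4351000/143 ≈ 30426.573 → 30427.
At 24 labels/s: frame 30427 → 00:21:07:19.

00:21:07:19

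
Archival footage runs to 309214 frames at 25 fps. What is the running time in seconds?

12368.56 seconds

Running time = 309214 / (25) = 12368.56 s.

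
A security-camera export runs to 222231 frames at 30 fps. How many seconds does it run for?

Running time = 222231 / (30) = 7407.7 s.

7407.7 seconds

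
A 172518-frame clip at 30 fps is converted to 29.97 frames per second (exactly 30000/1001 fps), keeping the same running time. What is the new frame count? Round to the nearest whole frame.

172346 frames

Frames at target rate = 172518 × (30000/1001) / (30) = 172518000/1001 ≈ 172345.654.
Nearest whole frame: 172346.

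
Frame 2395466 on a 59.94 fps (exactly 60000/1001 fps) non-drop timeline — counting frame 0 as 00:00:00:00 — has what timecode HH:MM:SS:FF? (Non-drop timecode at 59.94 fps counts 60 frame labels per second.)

2395466 ÷ 60 = 39924 full seconds, remainder 26 frames.
39924 s = 11 h 5 min 24 s.
Timecode: 11:05:24:26.

11:05:24:26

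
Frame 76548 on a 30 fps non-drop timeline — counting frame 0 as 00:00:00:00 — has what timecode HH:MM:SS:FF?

76548 ÷ 30 = 2551 full seconds, remainder 18 frames.
2551 s = 0 h 42 min 31 s.
Timecode: 00:42:31:18.

00:42:31:18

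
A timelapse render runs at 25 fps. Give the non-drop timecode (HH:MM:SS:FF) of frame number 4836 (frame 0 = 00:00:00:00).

4836 ÷ 25 = 193 full seconds, remainder 11 frames.
193 s = 0 h 3 min 13 s.
Timecode: 00:03:13:11.

00:03:13:11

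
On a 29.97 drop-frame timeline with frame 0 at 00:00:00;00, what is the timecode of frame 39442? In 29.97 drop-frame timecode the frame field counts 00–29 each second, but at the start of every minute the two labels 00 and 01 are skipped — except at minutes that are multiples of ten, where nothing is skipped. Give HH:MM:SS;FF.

00:21:56;00

Each 10-minute DF block holds 10 × 60 × 30 − 9 × 2 = 17982 frames. 39442 ÷ 17982 → 2 full blocks, remainder 3478.
Within the partial block the first minute is 1800 frames and each further minute 1798, so 1 further minute boundary passed. Total skipped labels = 18 × 2 + 2 × 1 = 38.
Non-drop label index = 39442 + 38 = 39480; at 30 labels/s that is 00:21:56:00, i.e. DF 00:21:56;00.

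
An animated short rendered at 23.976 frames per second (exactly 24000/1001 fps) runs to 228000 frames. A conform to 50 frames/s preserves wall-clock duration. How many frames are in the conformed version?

Target frames = source frames × (target rate / source rate) = 228000 × (50)/(24000/1001) = 228000 × 1001/480 = 475475.

475475 frames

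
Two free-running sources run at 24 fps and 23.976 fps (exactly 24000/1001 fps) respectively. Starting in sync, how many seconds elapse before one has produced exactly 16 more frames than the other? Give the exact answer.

The gap grows by |24000/1001 − 24| = 24/1001 frames per second.
Time for a 16-frame gap: 16 ÷ (24/1001) = 2002/3 s.

2002/3 seconds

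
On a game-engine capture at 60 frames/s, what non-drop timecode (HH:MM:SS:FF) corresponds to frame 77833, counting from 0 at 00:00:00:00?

00:21:37:13

77833 ÷ 60 = 1297 full seconds, remainder 13 frames.
1297 s = 0 h 21 min 37 s.
Timecode: 00:21:37:13.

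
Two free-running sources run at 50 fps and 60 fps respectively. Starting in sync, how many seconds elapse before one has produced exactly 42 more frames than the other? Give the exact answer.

4.2 seconds

The gap grows by |60 − 50| = 10 frames per second.
Time for a 42-frame gap: 42 ÷ (10) = 4.2 s.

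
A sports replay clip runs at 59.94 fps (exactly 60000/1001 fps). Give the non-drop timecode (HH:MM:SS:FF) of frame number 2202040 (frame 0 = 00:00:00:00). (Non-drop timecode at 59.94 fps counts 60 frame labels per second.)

10:11:40:40

2202040 ÷ 60 = 36700 full seconds, remainder 40 frames.
36700 s = 10 h 11 min 40 s.
Timecode: 10:11:40:40.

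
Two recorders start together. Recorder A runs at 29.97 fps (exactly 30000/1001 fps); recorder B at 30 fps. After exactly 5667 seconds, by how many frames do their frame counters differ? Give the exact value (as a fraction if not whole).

170010/1001 frames

A emits 30000/1001 × 5667 = 170010000/1001 frames; B emits 30 × 5667 = 170010.
Difference = 170010/1001 frames (≈ 169.8402); B is ahead of A.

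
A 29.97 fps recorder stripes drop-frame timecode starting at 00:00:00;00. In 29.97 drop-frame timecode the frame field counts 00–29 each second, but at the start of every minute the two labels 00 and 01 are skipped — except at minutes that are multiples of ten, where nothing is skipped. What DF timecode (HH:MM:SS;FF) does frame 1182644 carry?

Ten DF minutes hold 17982 frames, so frame 1182644 lies in block 65 (frames 1168830–1186811) with 13814 frames into that block.
The block's first minute is 1800 frames and the rest 1798 each; 13814 frames reaches minute 7, so 65 × 18 + 7 × 2 = 1184 labels have been skipped so far.
Adding those back, label number 1182644 + 1184 = 1183828 at 30 labels/s is 39460 s + 28 f = 10 h 57 min 40 s frame 28, i.e. 10:57:40;28.

10:57:40;28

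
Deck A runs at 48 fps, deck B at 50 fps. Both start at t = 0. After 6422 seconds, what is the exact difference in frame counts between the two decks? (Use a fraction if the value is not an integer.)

12844 frames

A emits 48 × 6422 = 308256 frames; B emits 50 × 6422 = 321100.
Difference = 12844 frames; B is ahead of A.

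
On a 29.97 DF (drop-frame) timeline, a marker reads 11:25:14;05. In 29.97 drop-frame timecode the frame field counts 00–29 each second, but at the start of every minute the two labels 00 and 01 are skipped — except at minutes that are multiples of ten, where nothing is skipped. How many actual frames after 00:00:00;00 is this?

1232191

Complete 10-minute blocks: 68, each 17982 frames → 1222776.
Remaining 5 whole minutes in the current block: 1800 + 4 × 1798 = 8992 frames.
Within the current minute: 14 × 30 + 5 − 2 = 423 (labels ;00/;01 skipped at this minute). Total = 1222776 + 8992 + 423 = 1232191.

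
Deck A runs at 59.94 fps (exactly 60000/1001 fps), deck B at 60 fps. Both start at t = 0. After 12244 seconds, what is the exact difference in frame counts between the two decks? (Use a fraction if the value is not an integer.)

734640/1001 frames

A emits 60000/1001 × 12244 = 734640000/1001 frames; B emits 60 × 12244 = 734640.
Difference = 734640/1001 frames (≈ 733.9061); B is ahead of A.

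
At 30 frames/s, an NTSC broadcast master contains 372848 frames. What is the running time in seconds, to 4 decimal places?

12428.2667 seconds

Running time = 372848 × 1/30 = 186424/15 s ≈ 12428.2667 s.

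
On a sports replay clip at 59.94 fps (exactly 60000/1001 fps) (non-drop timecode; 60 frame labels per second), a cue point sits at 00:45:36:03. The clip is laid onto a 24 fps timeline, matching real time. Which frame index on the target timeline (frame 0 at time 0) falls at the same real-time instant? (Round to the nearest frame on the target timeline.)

frame 65731

Source frame index: (0×3600 + 45×60 + 36) × 60 + 3 = 164163.
Real time: 164163 / (60000/1001) = 54775721/20000 s.
Target frame: (54775721/20000) × (24) = 164327163/2500 ≈ 65730.865 → 65731.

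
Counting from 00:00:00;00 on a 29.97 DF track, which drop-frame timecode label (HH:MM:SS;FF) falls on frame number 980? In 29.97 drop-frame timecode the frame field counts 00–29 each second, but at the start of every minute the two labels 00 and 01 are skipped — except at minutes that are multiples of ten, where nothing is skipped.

Each 10-minute DF block holds 10 × 60 × 30 − 9 × 2 = 17982 frames. 980 ÷ 17982 → 0 full blocks, remainder 980.
Within the partial block the first minute is 1800 frames and each further minute 1798, so 0 further minute boundaries passed. Total skipped labels = 18 × 0 + 2 × 0 = 0.
Non-drop label index = 980 + 0 = 980; at 30 labels/s that is 00:00:32:20, i.e. DF 00:00:32;20.

00:00:32;20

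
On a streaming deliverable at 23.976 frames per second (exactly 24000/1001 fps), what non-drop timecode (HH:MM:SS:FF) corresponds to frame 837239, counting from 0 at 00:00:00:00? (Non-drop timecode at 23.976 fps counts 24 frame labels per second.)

837239 ÷ 24 = 34884 full seconds, remainder 23 frames.
34884 s = 9 h 41 min 24 s.
Timecode: 09:41:24:23.

09:41:24:23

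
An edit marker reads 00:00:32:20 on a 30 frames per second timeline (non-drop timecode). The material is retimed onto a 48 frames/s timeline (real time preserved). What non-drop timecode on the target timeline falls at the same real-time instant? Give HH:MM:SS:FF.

Source frame index: (0×3600 + 0×60 + 32) × 30 + 20 = 980.
Real time: 980 / (30) = 98/3 s.
Target frame: (98/3) × (48) = 1568.
At 48 labels/s: frame 1568 → 00:00:32:32.

00:00:32:32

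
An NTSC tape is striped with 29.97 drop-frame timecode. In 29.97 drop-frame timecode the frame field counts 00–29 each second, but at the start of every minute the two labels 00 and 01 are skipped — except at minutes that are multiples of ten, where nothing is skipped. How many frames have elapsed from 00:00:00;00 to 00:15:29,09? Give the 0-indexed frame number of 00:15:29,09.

27851

As if non-drop at 30 labels/s: (0 × 3600 + 15 × 60 + 29) × 30 + 9 = 27879.
Minute boundaries passed: 15; those not divisible by 10: 15 − 1 = 14; dropped labels = 2 × 14 = 28.
Actual frame index = 27879 − 28 = 27851.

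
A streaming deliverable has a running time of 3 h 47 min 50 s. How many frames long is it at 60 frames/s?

3 h 47 min 50 s = 13670 s.
Frames = 13670 × 60 = 820200.

820200 frames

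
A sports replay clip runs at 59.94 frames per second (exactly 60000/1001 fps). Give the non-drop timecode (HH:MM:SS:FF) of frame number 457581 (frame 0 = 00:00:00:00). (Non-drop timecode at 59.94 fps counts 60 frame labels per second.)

457581 ÷ 60 = 7626 full seconds, remainder 21 frames.
7626 s = 2 h 7 min 6 s.
Timecode: 02:07:06:21.

02:07:06:21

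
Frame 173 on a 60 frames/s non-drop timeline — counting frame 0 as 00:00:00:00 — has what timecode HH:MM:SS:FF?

00:00:02:53

173 ÷ 60 = 2 full seconds, remainder 53 frames.
2 s = 0 h 0 min 2 s.
Timecode: 00:00:02:53.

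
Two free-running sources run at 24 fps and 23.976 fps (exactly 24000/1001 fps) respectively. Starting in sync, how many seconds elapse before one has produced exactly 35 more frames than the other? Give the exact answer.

The gap grows by |24000/1001 − 24| = 24/1001 frames per second.
Time for a 35-frame gap: 35 ÷ (24/1001) = 35035/24 s.

35035/24 seconds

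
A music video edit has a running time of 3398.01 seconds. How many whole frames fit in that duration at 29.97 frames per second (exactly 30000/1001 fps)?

101838 frames

Frames = 3398.01 × 30000/1001 = 1323900/13 ≈ 101838.4615.
Complete frames: 101838.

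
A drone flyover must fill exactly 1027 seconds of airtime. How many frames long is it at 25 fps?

25675 frames

Frames = 1027 × 25 = 25675.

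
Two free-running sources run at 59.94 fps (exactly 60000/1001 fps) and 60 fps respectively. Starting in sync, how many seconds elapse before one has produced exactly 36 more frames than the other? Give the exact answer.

600.6 seconds

The gap grows by |60 − 60000/1001| = 60/1001 frames per second.
Time for a 36-frame gap: 36 ÷ (60/1001) = 600.6 s.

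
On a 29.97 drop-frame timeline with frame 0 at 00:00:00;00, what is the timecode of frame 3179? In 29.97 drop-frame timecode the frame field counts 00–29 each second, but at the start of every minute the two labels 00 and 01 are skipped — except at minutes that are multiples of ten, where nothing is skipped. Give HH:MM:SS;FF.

00:01:46;01

Each 10-minute DF block holds 10 × 60 × 30 − 9 × 2 = 17982 frames. 3179 ÷ 17982 → 0 full blocks, remainder 3179.
Within the partial block the first minute is 1800 frames and each further minute 1798, so 1 further minute boundary passed. Total skipped labels = 18 × 0 + 2 × 1 = 2.
Non-drop label index = 3179 + 2 = 3181; at 30 labels/s that is 00:01:46:01, i.e. DF 00:01:46;01.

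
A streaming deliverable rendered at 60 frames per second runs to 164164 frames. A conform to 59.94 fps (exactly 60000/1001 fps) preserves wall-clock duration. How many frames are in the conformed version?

Target frames = source frames × (target rate / source rate) = 164164 × (60000/1001)/(60) = 164164 × 1000/1001 = 164000.

164000 frames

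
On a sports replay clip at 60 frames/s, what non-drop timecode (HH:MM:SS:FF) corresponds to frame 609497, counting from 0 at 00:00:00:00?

02:49:18:17

609497 ÷ 60 = 10158 full seconds, remainder 17 frames.
10158 s = 2 h 49 min 18 s.
Timecode: 02:49:18:17.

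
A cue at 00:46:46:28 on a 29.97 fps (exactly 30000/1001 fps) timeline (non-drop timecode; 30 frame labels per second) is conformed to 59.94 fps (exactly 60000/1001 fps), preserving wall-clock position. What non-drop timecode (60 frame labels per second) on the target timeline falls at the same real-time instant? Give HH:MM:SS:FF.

00:46:46:56

Source frame index: (0×3600 + 46×60 + 46) × 30 + 28 = 84208.
Real time: 84208 / (30000/1001) = 5268263/1875 s.
Target frame: (5268263/1875) × (60000/1001) = 168416.
At 60 labels/s: frame 168416 → 00:46:46:56.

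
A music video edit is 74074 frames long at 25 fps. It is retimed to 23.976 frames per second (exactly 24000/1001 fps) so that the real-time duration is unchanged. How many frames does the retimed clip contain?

71040 frames

Target frames = source frames × (target rate / source rate) = 74074 × (24000/1001)/(25) = 74074 × 960/1001 = 71040.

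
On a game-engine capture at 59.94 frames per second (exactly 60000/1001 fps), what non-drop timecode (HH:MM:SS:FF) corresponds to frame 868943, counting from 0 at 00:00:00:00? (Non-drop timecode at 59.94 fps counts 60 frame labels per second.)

04:01:22:23

868943 ÷ 60 = 14482 full seconds, remainder 23 frames.
14482 s = 4 h 1 min 22 s.
Timecode: 04:01:22:23.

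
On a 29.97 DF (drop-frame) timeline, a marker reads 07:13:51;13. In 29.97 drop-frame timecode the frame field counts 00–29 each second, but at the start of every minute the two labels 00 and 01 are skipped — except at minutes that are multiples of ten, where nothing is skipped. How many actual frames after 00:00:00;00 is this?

As if non-drop at 30 labels/s: (7 × 3600 + 13 × 60 + 51) × 30 + 13 = 780943.
Minute boundaries passed: 433; those not divisible by 10: 433 − 43 = 390; dropped labels = 2 × 390 = 780.
Actual frame index = 780943 − 780 = 780163.

780163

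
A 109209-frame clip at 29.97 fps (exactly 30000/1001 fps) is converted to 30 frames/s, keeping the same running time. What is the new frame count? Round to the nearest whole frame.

Frames at target rate = 109209 × (30) / (30000/1001) = 109318209/1000 ≈ 109318.209.
Nearest whole frame: 109318.

109318 frames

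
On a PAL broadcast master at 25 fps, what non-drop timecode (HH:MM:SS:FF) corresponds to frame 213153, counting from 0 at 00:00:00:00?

02:22:06:03

213153 ÷ 25 = 8526 full seconds, remainder 3 frames.
8526 s = 2 h 22 min 6 s.
Timecode: 02:22:06:03.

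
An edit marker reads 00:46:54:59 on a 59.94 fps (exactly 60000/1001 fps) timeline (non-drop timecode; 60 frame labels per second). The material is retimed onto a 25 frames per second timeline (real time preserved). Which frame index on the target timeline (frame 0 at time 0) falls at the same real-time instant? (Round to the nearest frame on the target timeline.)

Source frame index: (0×3600 + 46×60 + 54) × 60 + 59 = 168899.
Real time: 168899 / (60000/1001) = 169067899/60000 s.
Target frame: (169067899/60000) × (25) = 169067899/2400 ≈ 70444.958 → 70445.

frame 70445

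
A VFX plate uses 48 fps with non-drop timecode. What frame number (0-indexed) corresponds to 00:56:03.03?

Total seconds to the label: (0 × 3600 + 56 × 60 + 3) = 3363.
Frame index = 3363 × 48 + 3 = 161427.

frame 161427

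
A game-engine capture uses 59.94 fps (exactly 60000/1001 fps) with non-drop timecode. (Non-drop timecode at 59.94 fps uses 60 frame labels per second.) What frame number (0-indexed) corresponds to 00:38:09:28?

frame 137368

Total seconds to the label: (0 × 3600 + 38 × 60 + 9) = 2289.
Frame index = 2289 × 60 + 28 = 137368.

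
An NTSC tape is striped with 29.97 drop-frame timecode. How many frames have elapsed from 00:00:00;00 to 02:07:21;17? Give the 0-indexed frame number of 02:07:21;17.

As if non-drop at 30 labels/s: (2 × 3600 + 7 × 60 + 21) × 30 + 17 = 229247.
Minute boundaries passed: 127; those not divisible by 10: 127 − 12 = 115; dropped labels = 2 × 115 = 230.
Actual frame index = 229247 − 230 = 229017.

229017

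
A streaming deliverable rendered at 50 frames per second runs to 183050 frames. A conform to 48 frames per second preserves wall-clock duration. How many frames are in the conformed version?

175728 frames

Target frames = source frames × (target rate / source rate) = 183050 × (48)/(50) = 183050 × 24/25 = 175728.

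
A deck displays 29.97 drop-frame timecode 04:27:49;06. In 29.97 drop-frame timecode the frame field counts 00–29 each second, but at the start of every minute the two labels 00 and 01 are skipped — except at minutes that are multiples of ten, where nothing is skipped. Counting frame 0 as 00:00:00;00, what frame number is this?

As if non-drop at 30 labels/s: (4 × 3600 + 27 × 60 + 49) × 30 + 6 = 482076.
Minute boundaries passed: 267; those not divisible by 10: 267 − 26 = 241; dropped labels = 2 × 241 = 482.
Actual frame index = 482076 − 482 = 481594.

481594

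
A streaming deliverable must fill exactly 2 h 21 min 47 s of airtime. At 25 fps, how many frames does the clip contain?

2 h 21 min 47 s = 8507 s.
Frames = 8507 × 25 = 212675.

212675 frames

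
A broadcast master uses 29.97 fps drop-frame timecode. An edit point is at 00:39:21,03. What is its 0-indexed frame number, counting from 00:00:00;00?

Complete 10-minute blocks: 3, each 17982 frames → 53946.
Remaining 9 whole minutes in the current block: 1800 + 8 × 1798 = 16184 frames.
Within the current minute: 21 × 30 + 3 − 2 = 631 (labels ;00/;01 skipped at this minute). Total = 53946 + 16184 + 631 = 70761.

70761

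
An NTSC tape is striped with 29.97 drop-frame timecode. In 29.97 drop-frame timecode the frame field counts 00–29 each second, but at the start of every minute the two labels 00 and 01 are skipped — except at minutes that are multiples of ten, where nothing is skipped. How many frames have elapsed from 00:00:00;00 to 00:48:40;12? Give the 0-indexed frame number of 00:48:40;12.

As if non-drop at 30 labels/s: (0 × 3600 + 48 × 60 + 40) × 30 + 12 = 87612.
Minute boundaries passed: 48; those not divisible by 10: 48 − 4 = 44; dropped labels = 2 × 44 = 88.
Actual frame index = 87612 − 88 = 87524.

87524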